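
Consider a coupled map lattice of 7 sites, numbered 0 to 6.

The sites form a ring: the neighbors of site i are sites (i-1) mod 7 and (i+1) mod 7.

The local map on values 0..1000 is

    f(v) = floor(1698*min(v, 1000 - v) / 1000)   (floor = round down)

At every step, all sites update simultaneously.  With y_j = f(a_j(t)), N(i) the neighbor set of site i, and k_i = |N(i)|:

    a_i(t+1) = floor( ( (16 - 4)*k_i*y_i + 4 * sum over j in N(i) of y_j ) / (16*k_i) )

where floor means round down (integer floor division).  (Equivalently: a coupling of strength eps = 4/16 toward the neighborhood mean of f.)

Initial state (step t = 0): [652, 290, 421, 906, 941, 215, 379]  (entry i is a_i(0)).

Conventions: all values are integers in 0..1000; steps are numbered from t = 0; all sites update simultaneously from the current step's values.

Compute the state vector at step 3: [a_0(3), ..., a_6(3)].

Answer: [484, 437, 597, 640, 556, 668, 566]

Derivation:
t=0: [652, 290, 421, 906, 941, 215, 379]
t=1: [584, 532, 616, 221, 140, 366, 601]
t=2: [713, 765, 635, 392, 302, 580, 673]
t=3: [484, 437, 597, 640, 556, 668, 566]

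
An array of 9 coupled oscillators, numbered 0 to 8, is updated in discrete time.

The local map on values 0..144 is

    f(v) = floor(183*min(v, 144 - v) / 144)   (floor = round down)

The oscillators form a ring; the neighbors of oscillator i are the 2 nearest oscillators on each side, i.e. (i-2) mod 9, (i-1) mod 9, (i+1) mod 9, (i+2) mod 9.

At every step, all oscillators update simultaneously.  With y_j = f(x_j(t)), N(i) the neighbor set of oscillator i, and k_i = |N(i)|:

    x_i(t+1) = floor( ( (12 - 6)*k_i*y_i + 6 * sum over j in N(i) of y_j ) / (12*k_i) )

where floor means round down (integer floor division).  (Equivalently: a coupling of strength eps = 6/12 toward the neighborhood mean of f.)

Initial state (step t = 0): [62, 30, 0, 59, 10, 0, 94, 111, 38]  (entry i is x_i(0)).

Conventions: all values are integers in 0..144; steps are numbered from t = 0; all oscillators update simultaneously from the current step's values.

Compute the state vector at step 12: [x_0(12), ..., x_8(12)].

Simulating step by step:
t=0: [62, 30, 0, 59, 10, 0, 94, 111, 38]
t=1: [54, 44, 25, 43, 23, 23, 44, 44, 51]
t=2: [59, 54, 41, 45, 35, 38, 49, 54, 61]
t=3: [70, 66, 56, 55, 49, 52, 60, 66, 72]
t=4: [85, 81, 73, 69, 66, 69, 75, 81, 86]
t=5: [77, 80, 85, 86, 85, 85, 83, 80, 76]
t=6: [82, 80, 76, 74, 74, 75, 77, 80, 83]
t=7: [79, 81, 84, 86, 87, 86, 84, 81, 79]
t=8: [80, 79, 76, 74, 73, 74, 76, 79, 80]
t=9: [81, 83, 85, 87, 88, 87, 85, 83, 81]
t=10: [78, 76, 74, 72, 72, 72, 74, 76, 78]
t=11: [84, 86, 87, 90, 90, 90, 87, 86, 84]
t=12: [74, 73, 71, 69, 69, 69, 71, 73, 74]

Answer: [74, 73, 71, 69, 69, 69, 71, 73, 74]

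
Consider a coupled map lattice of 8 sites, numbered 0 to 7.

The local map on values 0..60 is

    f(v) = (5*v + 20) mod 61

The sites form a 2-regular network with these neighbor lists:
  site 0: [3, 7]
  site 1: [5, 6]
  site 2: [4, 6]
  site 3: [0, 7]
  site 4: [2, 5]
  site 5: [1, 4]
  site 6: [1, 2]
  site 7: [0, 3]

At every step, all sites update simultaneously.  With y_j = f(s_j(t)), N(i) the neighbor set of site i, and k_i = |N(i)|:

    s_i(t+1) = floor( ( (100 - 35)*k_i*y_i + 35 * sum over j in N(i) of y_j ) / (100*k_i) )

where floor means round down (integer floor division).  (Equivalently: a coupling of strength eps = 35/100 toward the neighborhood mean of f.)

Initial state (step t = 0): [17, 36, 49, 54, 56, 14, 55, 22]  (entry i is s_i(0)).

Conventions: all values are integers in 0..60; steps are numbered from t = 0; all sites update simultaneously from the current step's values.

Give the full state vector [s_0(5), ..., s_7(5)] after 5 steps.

Answer: [23, 33, 45, 33, 29, 29, 35, 16]

Derivation:
t=0: [17, 36, 49, 54, 56, 14, 55, 22]
t=1: [38, 25, 32, 39, 45, 31, 39, 20]
t=2: [33, 29, 43, 35, 20, 38, 34, 48]
t=3: [6, 33, 45, 10, 52, 35, 21, 12]
t=4: [37, 3, 7, 17, 25, 14, 2, 22]
t=5: [23, 33, 45, 33, 29, 29, 35, 16]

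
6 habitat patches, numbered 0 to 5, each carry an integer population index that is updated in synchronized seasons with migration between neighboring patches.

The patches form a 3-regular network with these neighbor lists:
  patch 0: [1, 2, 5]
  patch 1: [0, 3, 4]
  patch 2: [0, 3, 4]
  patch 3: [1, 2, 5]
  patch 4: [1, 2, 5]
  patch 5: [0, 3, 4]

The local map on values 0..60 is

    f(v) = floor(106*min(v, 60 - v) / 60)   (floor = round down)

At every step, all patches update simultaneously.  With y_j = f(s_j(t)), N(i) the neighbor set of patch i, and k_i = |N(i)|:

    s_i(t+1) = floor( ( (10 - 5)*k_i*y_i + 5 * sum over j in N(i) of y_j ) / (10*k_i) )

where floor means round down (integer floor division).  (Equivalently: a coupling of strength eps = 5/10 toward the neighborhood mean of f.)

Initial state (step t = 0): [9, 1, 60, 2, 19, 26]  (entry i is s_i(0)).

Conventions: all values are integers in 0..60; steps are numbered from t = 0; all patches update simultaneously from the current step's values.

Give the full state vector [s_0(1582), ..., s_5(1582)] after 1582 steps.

Answer: [38, 38, 38, 38, 38, 38]
Key observation: The state at step 26, [38, 38, 38, 38, 38, 38], reappears at step 27: the system is in a cycle of period 1 from step 26 on.  Therefore the state at step 1582 equals the state at step 26 + ((1582 - 26) mod 1) = 26, which is [38, 38, 38, 38, 38, 38].

Derivation:
t=0: [9, 1, 60, 2, 19, 26]
t=1: [15, 9, 8, 9, 24, 31]
t=2: [26, 21, 20, 20, 34, 39]
t=3: [40, 39, 38, 35, 40, 39]
t=4: [36, 37, 38, 40, 36, 37]
t=5: [40, 39, 38, 37, 40, 39]
t=6: [36, 36, 37, 38, 36, 36]
t=7: [41, 41, 40, 39, 41, 41]
t=8: [33, 33, 34, 35, 33, 33]
t=9: [46, 46, 45, 45, 46, 46]
t=10: [24, 24, 25, 25, 24, 24]
t=11: [42, 42, 43, 43, 42, 42]
t=12: [30, 30, 30, 30, 30, 30]
t=13: [53, 53, 53, 53, 53, 53]
t=14: [12, 12, 12, 12, 12, 12]
t=15: [21, 21, 21, 21, 21, 21]
t=16: [37, 37, 37, 37, 37, 37]
t=17: [40, 40, 40, 40, 40, 40]
t=18: [35, 35, 35, 35, 35, 35]
t=19: [44, 44, 44, 44, 44, 44]
t=20: [28, 28, 28, 28, 28, 28]
t=21: [49, 49, 49, 49, 49, 49]
t=22: [19, 19, 19, 19, 19, 19]
t=23: [33, 33, 33, 33, 33, 33]
t=24: [47, 47, 47, 47, 47, 47]
t=25: [22, 22, 22, 22, 22, 22]
t=26: [38, 38, 38, 38, 38, 38]
t=27: [38, 38, 38, 38, 38, 38]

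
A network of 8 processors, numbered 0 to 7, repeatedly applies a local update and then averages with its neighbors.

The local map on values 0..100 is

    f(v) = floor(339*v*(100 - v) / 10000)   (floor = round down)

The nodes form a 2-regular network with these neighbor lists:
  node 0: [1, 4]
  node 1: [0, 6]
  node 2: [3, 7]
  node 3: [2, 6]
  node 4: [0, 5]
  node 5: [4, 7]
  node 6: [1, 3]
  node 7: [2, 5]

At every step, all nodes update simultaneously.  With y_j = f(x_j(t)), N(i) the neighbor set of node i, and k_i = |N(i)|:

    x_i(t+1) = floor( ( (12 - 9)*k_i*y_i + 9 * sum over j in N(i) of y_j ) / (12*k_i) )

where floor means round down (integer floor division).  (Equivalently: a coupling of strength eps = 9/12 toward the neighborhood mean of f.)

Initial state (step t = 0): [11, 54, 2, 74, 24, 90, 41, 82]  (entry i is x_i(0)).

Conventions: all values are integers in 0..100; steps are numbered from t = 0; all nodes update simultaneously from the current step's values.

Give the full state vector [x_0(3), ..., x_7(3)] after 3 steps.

Answer: [60, 61, 60, 61, 58, 57, 64, 61]

Derivation:
t=0: [11, 54, 2, 74, 24, 90, 41, 82]
t=1: [62, 64, 44, 49, 38, 49, 76, 26]
t=2: [78, 72, 76, 75, 80, 75, 76, 78]
t=3: [60, 61, 60, 61, 58, 57, 64, 61]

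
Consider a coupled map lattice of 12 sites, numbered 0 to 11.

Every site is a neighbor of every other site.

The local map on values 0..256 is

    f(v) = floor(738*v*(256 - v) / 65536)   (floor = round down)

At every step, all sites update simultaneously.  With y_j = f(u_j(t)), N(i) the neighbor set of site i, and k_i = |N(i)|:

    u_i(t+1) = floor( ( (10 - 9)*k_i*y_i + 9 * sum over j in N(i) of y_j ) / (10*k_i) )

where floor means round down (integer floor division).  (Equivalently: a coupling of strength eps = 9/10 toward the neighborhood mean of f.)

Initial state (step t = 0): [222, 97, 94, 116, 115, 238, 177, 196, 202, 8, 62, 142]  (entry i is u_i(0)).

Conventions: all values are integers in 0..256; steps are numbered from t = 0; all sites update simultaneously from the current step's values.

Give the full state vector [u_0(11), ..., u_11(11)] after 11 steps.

Answer: [162, 162, 162, 162, 162, 162, 162, 162, 162, 162, 162, 162]

Derivation:
t=0: [222, 97, 94, 116, 115, 238, 177, 196, 202, 8, 62, 142]
t=1: [131, 133, 133, 133, 133, 130, 132, 132, 132, 130, 132, 133]
t=2: [184, 184, 184, 184, 184, 184, 184, 184, 184, 184, 184, 184]
t=3: [149, 149, 149, 149, 149, 149, 149, 149, 149, 149, 149, 149]
t=4: [179, 179, 179, 179, 179, 179, 179, 179, 179, 179, 179, 179]
t=5: [155, 155, 155, 155, 155, 155, 155, 155, 155, 155, 155, 155]
t=6: [176, 176, 176, 176, 176, 176, 176, 176, 176, 176, 176, 176]
t=7: [158, 158, 158, 158, 158, 158, 158, 158, 158, 158, 158, 158]
t=8: [174, 174, 174, 174, 174, 174, 174, 174, 174, 174, 174, 174]
t=9: [160, 160, 160, 160, 160, 160, 160, 160, 160, 160, 160, 160]
t=10: [172, 172, 172, 172, 172, 172, 172, 172, 172, 172, 172, 172]
t=11: [162, 162, 162, 162, 162, 162, 162, 162, 162, 162, 162, 162]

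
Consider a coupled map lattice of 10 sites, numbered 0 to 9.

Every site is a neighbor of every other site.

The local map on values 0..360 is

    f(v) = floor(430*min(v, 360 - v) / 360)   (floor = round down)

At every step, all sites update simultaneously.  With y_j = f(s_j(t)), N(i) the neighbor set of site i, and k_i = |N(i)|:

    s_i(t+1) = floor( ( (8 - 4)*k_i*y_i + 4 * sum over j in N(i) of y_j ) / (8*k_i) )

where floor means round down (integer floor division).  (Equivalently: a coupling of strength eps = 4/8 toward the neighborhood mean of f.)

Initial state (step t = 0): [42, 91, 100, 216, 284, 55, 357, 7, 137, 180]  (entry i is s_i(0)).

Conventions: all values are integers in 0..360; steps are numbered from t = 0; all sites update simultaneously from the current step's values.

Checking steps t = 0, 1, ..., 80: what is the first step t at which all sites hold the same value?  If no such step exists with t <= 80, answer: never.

Simulating step by step:
t=0: [42, 91, 100, 216, 284, 55, 357, 7, 137, 180]  (not all equal)
t=1: [77, 103, 108, 131, 95, 84, 56, 58, 127, 150]  (not all equal)
t=2: [105, 120, 122, 134, 115, 109, 94, 96, 132, 144]  (not all equal)
t=3: [133, 141, 141, 148, 138, 135, 127, 128, 147, 153]  (not all equal)
t=4: [162, 166, 166, 170, 164, 163, 159, 159, 169, 172]  (not all equal)
t=5: [194, 197, 197, 199, 195, 195, 193, 193, 198, 200]  (not all equal)
t=6: [196, 194, 194, 193, 196, 196, 197, 197, 194, 193]  (not all equal)
t=7: [195, 197, 197, 197, 195, 195, 195, 195, 197, 197]  (not all equal)
t=8: [196, 194, 194, 194, 196, 196, 196, 196, 194, 194]  (not all equal)
t=9: [195, 197, 197, 197, 195, 195, 195, 195, 197, 197]  (not all equal)

Answer: never
Key observation: The state at step 7 reappears at step 9 — the system is in a cycle of period 2 from step 7 on.  No step 0..9 is synchronized, and the cycle repeats forever, so no step up to 80 (or ever) has all sites equal.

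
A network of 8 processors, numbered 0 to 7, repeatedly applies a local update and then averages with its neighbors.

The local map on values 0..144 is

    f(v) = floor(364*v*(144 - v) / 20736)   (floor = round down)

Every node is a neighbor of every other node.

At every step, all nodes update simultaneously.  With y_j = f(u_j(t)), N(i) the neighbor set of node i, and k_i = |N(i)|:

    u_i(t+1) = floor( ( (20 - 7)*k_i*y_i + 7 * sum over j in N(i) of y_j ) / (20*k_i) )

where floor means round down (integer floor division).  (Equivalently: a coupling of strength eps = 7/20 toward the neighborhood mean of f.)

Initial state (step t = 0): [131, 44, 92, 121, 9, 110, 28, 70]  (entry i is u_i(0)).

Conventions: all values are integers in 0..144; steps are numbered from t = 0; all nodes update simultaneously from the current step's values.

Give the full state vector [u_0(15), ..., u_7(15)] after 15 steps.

Simulating step by step:
t=0: [131, 44, 92, 121, 9, 110, 28, 70]
t=1: [40, 69, 73, 52, 36, 62, 57, 77]
t=2: [77, 87, 87, 83, 74, 86, 85, 87]
t=3: [89, 87, 87, 88, 89, 87, 88, 87]
t=4: [85, 86, 86, 86, 85, 86, 86, 86]
t=5: [87, 87, 87, 87, 87, 87, 87, 87]
t=6: [87, 87, 87, 87, 87, 87, 87, 87]
t=7: [87, 87, 87, 87, 87, 87, 87, 87]
t=8: [87, 87, 87, 87, 87, 87, 87, 87]
t=9: [87, 87, 87, 87, 87, 87, 87, 87]
t=10: [87, 87, 87, 87, 87, 87, 87, 87]
t=11: [87, 87, 87, 87, 87, 87, 87, 87]
t=12: [87, 87, 87, 87, 87, 87, 87, 87]
t=13: [87, 87, 87, 87, 87, 87, 87, 87]
t=14: [87, 87, 87, 87, 87, 87, 87, 87]
t=15: [87, 87, 87, 87, 87, 87, 87, 87]

Answer: [87, 87, 87, 87, 87, 87, 87, 87]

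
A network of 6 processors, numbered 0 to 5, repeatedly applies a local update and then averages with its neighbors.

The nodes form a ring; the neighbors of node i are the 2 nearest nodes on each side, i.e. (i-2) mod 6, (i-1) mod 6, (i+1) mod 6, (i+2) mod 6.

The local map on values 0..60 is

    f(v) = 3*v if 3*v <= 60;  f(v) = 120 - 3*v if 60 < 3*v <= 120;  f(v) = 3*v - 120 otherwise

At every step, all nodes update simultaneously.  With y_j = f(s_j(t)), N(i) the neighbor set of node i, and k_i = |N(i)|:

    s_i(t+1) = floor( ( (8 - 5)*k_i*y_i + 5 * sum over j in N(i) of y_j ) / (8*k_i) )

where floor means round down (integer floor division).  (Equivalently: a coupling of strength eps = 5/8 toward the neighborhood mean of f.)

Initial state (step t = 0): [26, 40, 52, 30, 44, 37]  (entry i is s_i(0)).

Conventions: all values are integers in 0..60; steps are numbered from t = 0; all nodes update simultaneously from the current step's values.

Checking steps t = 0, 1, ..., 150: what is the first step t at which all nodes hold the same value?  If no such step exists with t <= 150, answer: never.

Simulating step by step:
t=0: [26, 40, 52, 30, 44, 37]  (not all equal)
t=1: [24, 18, 26, 20, 22, 16]  (not all equal)
t=2: [48, 51, 49, 53, 51, 51]  (not all equal)
t=3: [28, 31, 30, 34, 31, 32]  (not all equal)
t=4: [30, 27, 28, 23, 27, 25]  (not all equal)
t=5: [36, 39, 38, 43, 39, 41]  (not all equal)
t=6: [6, 5, 6, 5, 5, 5]  (not all equal)
t=7: [16, 15, 16, 15, 15, 15]  (not all equal)
t=8: [46, 45, 46, 45, 45, 45]  (not all equal)
t=9: [16, 15, 16, 15, 15, 15]  (not all equal)

Answer: never
Key observation: The state at step 7 reappears at step 9 — the system is in a cycle of period 2 from step 7 on.  No step 0..9 is synchronized, and the cycle repeats forever, so no step up to 150 (or ever) has all nodes equal.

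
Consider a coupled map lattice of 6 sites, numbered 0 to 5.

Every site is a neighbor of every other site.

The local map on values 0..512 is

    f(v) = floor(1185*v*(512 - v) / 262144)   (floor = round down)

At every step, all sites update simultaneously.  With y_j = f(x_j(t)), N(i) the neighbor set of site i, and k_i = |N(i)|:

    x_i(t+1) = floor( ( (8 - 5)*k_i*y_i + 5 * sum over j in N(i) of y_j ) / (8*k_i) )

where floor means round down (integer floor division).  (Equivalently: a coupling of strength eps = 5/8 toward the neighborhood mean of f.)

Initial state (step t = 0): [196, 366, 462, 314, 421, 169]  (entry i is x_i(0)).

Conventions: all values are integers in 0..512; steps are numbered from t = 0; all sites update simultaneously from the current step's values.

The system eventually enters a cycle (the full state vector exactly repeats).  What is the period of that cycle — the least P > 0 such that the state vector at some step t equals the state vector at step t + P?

Answer: 2
Key observation: The state at step 3, [291, 291, 291, 291, 291, 291], reappears at step 5 — and no state repeats earlier — so the cycle the system enters has period 2.

Derivation:
t=0: [196, 366, 462, 314, 421, 169]
t=1: [237, 227, 193, 237, 210, 233]
t=2: [290, 290, 286, 290, 288, 290]
t=3: [291, 291, 291, 291, 291, 291]
t=4: [290, 290, 290, 290, 290, 290]
t=5: [291, 291, 291, 291, 291, 291]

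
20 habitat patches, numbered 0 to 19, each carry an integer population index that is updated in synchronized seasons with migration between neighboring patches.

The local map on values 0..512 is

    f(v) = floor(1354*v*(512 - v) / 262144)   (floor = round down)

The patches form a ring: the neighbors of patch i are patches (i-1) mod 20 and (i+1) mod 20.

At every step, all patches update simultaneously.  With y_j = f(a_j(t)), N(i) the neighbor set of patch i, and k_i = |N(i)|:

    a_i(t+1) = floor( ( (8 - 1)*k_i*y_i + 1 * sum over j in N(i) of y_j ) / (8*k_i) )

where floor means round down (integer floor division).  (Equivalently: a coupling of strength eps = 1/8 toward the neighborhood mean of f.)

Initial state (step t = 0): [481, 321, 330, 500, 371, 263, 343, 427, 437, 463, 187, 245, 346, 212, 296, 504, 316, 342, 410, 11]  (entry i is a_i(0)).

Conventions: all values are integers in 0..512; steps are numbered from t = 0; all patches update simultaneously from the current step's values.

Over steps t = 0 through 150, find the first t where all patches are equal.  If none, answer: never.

Simulating step by step:
t=0: [481, 321, 330, 500, 371, 263, 343, 427, 437, 463, 187, 245, 346, 212, 296, 504, 316, 342, 410, 11]  (not all equal)
t=1: [88, 300, 292, 62, 259, 331, 294, 192, 166, 132, 302, 332, 300, 326, 310, 58, 299, 295, 209, 42]  (not all equal)
t=2: [194, 319, 319, 167, 324, 312, 328, 316, 295, 265, 321, 310, 325, 314, 310, 159, 316, 329, 313, 120]  (not all equal)
t=3: [313, 317, 315, 299, 313, 320, 312, 319, 329, 336, 317, 321, 314, 320, 320, 293, 316, 311, 315, 251]  (not all equal)
t=4: [321, 319, 320, 327, 321, 317, 321, 316, 310, 306, 317, 316, 320, 317, 317, 329, 319, 321, 321, 335]  (not all equal)
t=5: [315, 316, 316, 312, 315, 318, 316, 319, 322, 324, 319, 318, 317, 318, 318, 311, 316, 316, 315, 307]  (not all equal)
t=6: [320, 319, 319, 321, 320, 318, 318, 317, 315, 314, 316, 318, 318, 318, 318, 321, 319, 319, 320, 324]  (not all equal)
t=7: [316, 317, 316, 316, 317, 317, 318, 319, 320, 320, 319, 318, 318, 318, 317, 316, 316, 317, 316, 314]  (not all equal)
t=8: [319, 319, 319, 319, 319, 318, 318, 317, 317, 317, 317, 317, 318, 318, 318, 319, 319, 319, 319, 320]  (not all equal)
t=9: [317, 317, 317, 317, 317, 317, 318, 318, 319, 319, 319, 318, 318, 318, 317, 317, 317, 317, 317, 317]  (not all equal)
t=10: [319, 319, 319, 319, 319, 318, 318, 317, 317, 317, 317, 317, 318, 318, 318, 319, 319, 319, 319, 319]  (not all equal)
t=11: [317, 317, 317, 317, 317, 317, 318, 318, 319, 319, 319, 318, 318, 318, 317, 317, 317, 317, 317, 317]  (not all equal)

Answer: never
Key observation: The state at step 9 reappears at step 11 — the system is in a cycle of period 2 from step 9 on.  No step 0..11 is synchronized, and the cycle repeats forever, so no step up to 150 (or ever) has all patches equal.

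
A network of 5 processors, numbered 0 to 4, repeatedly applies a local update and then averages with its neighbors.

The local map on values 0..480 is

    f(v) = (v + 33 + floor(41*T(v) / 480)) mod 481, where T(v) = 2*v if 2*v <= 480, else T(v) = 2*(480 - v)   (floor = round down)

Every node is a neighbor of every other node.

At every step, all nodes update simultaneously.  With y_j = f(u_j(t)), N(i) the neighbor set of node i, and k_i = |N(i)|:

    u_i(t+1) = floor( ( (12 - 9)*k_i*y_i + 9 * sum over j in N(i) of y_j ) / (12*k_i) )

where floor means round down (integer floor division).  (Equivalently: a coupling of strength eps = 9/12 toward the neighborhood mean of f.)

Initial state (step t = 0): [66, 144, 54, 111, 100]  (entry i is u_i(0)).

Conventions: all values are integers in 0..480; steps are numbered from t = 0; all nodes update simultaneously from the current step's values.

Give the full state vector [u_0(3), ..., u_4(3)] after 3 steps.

Simulating step by step:
t=0: [66, 144, 54, 111, 100]
t=1: [141, 147, 140, 144, 144]
t=2: [200, 200, 199, 200, 200]
t=3: [266, 266, 266, 266, 266]

Answer: [266, 266, 266, 266, 266]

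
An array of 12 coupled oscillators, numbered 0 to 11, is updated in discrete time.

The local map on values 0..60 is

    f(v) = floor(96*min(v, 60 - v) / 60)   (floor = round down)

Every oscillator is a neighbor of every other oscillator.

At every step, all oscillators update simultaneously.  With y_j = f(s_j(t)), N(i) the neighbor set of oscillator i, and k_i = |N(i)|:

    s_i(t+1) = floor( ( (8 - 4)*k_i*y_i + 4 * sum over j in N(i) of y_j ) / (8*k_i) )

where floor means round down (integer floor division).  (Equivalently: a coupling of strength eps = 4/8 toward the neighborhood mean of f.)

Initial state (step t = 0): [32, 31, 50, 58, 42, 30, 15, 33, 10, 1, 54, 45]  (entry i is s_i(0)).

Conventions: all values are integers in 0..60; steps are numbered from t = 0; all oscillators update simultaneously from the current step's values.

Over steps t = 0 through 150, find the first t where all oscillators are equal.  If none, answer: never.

Answer: 7
Key observation: Synchronization is absorbing here: once all oscillators are equal they stay equal, and step 7 is the first all-equal step.

Derivation:
t=0: [32, 31, 50, 58, 42, 30, 15, 33, 10, 1, 54, 45]  (not all equal)
t=1: [33, 34, 21, 15, 26, 35, 24, 33, 21, 14, 17, 24]  (not all equal)
t=2: [38, 37, 34, 30, 37, 37, 36, 38, 34, 29, 31, 36]  (not all equal)
t=3: [37, 38, 40, 43, 38, 38, 38, 37, 40, 42, 42, 38]  (not all equal)
t=4: [34, 33, 32, 30, 33, 33, 33, 34, 32, 30, 30, 33]  (not all equal)
t=5: [42, 43, 44, 45, 43, 43, 43, 42, 44, 45, 45, 43]  (not all equal)
t=6: [26, 26, 25, 25, 26, 26, 26, 26, 25, 25, 25, 26]  (not all equal)
t=7: [40, 40, 40, 40, 40, 40, 40, 40, 40, 40, 40, 40]  (all equal)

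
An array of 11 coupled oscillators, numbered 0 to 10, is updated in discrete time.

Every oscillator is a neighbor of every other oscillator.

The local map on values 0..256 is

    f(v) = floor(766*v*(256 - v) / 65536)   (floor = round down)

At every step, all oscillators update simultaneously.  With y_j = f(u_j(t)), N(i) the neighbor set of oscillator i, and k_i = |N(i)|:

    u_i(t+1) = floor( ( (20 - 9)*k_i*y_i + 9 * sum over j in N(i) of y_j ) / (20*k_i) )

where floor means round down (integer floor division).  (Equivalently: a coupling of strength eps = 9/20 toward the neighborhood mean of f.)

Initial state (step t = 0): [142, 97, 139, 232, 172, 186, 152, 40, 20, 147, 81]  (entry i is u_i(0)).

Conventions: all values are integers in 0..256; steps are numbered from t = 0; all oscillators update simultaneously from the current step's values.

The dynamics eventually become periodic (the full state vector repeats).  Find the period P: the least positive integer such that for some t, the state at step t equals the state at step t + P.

Simulating step by step:
t=0: [142, 97, 139, 232, 172, 186, 152, 40, 20, 147, 81]
t=1: [169, 164, 169, 106, 158, 150, 166, 124, 101, 168, 156]
t=2: [174, 177, 174, 182, 179, 182, 176, 185, 180, 175, 180]
t=3: [163, 161, 163, 158, 160, 158, 162, 156, 159, 162, 159]
t=4: [177, 178, 177, 179, 178, 179, 177, 180, 179, 177, 179]
t=5: [162, 161, 162, 161, 161, 161, 162, 160, 161, 162, 161]
t=6: [177, 177, 177, 177, 177, 177, 177, 178, 177, 177, 177]
t=7: [162, 162, 162, 162, 162, 162, 162, 162, 162, 162, 162]
t=8: [177, 177, 177, 177, 177, 177, 177, 177, 177, 177, 177]
t=9: [163, 163, 163, 163, 163, 163, 163, 163, 163, 163, 163]
t=10: [177, 177, 177, 177, 177, 177, 177, 177, 177, 177, 177]

Answer: 2
Key observation: The state at step 8, [177, 177, 177, 177, 177, 177, 177, 177, 177, 177, 177], reappears at step 10 — and no state repeats earlier — so the cycle the system enters has period 2.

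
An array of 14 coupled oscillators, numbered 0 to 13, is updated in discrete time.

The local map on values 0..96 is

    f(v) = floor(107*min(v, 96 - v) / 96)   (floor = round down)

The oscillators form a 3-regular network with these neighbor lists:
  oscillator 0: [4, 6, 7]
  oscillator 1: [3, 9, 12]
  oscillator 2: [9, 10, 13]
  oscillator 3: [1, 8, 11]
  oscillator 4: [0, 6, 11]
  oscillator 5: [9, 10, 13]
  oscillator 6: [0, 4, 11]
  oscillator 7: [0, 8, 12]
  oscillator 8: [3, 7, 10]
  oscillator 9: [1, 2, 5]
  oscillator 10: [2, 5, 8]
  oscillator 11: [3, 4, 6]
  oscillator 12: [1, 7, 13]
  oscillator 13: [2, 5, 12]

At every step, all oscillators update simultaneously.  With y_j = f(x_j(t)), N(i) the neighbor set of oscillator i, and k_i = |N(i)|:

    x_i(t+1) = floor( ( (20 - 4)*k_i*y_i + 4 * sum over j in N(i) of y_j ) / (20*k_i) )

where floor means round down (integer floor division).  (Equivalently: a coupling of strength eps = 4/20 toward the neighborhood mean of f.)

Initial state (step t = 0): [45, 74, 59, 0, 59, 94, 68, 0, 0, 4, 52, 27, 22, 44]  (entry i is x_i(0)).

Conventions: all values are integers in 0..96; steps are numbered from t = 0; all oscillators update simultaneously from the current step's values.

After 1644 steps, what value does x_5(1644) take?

Simulating step by step:
t=0: [45, 74, 59, 0, 59, 94, 68, 0, 0, 4, 52, 27, 22, 44]
t=1: [44, 21, 39, 3, 40, 8, 32, 4, 3, 7, 42, 28, 24, 43]
t=2: [44, 20, 41, 6, 42, 13, 36, 8, 5, 10, 40, 30, 25, 42]
t=3: [45, 20, 42, 8, 44, 17, 40, 11, 7, 14, 39, 32, 26, 42]
t=4: [47, 21, 43, 10, 47, 21, 44, 15, 9, 17, 39, 34, 27, 42]
t=5: [49, 22, 44, 13, 50, 25, 48, 18, 12, 20, 39, 37, 29, 43]
t=6: [49, 23, 46, 16, 50, 29, 52, 22, 15, 24, 40, 40, 31, 44]
t=7: [49, 25, 48, 19, 50, 33, 49, 26, 18, 28, 41, 43, 33, 47]
t=8: [50, 27, 50, 23, 50, 37, 51, 29, 22, 32, 43, 45, 35, 49]
t=9: [49, 30, 49, 26, 50, 41, 50, 33, 26, 36, 45, 48, 38, 50]
t=10: [50, 33, 51, 30, 51, 45, 51, 36, 30, 40, 48, 51, 41, 50]
t=11: [50, 36, 49, 34, 50, 49, 50, 40, 34, 44, 51, 48, 44, 50]
t=12: [50, 41, 51, 38, 51, 51, 51, 44, 38, 48, 49, 51, 48, 51]
t=13: [50, 45, 50, 42, 50, 50, 50, 48, 43, 52, 51, 49, 52, 50]
t=14: [51, 49, 50, 46, 51, 50, 51, 52, 47, 49, 49, 51, 49, 50]
t=15: [49, 51, 51, 51, 50, 51, 50, 49, 51, 51, 51, 50, 51, 51]
t=16: [51, 50, 50, 50, 51, 50, 51, 51, 50, 50, 50, 50, 50, 50]
t=17: [50, 51, 51, 51, 50, 51, 50, 50, 50, 51, 51, 50, 50, 51]
t=18: [51, 50, 50, 50, 51, 50, 51, 51, 50, 50, 50, 50, 50, 50]

Answer: x_5(1644) = 50
Key observation: The state at step 16, [51, 50, 50, 50, 51, 50, 51, 51, 50, 50, 50, 50, 50, 50], reappears at step 18: the system is in a cycle of period 2 from step 16 on.  Therefore the state at step 1644 equals the state at step 16 + ((1644 - 16) mod 2) = 16, which is [51, 50, 50, 50, 51, 50, 51, 51, 50, 50, 50, 50, 50, 50].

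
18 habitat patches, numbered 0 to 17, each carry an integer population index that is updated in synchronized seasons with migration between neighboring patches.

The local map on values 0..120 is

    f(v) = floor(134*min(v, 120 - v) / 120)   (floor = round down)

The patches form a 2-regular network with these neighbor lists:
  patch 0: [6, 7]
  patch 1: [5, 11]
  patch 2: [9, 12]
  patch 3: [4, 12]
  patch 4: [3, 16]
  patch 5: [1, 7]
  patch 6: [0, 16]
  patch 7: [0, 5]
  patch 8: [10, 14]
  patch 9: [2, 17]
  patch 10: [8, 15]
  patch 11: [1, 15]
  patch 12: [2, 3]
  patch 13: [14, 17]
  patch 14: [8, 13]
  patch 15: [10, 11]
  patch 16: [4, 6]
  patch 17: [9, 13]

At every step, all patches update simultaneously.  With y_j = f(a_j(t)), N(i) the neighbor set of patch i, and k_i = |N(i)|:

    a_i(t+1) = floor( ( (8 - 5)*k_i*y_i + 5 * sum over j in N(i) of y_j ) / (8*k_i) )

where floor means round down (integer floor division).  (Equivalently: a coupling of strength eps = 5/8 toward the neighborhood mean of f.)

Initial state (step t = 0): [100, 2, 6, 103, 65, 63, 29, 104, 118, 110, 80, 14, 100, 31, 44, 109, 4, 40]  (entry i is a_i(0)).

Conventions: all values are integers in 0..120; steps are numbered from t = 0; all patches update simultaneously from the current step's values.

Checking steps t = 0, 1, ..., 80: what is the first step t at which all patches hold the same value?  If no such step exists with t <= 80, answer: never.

Answer: never
Key observation: The state at step 16 reappears at step 18 — the system is in a cycle of period 2 from step 16 on.  No step 0..18 is synchronized, and the cycle repeats forever, so no step up to 80 (or ever) has all patches equal.

Derivation:
t=0: [100, 2, 6, 103, 65, 63, 29, 104, 118, 110, 80, 14, 100, 31, 44, 109, 4, 40]  (not all equal)
t=1: [23, 25, 12, 32, 29, 29, 20, 32, 29, 19, 20, 10, 15, 41, 29, 22, 30, 30]  (not all equal)
t=2: [27, 23, 16, 28, 33, 31, 26, 30, 28, 22, 25, 20, 21, 37, 36, 19, 29, 33]  (not all equal)
t=3: [30, 26, 21, 30, 33, 30, 30, 32, 32, 25, 26, 22, 23, 39, 37, 23, 32, 33]  (not all equal)
t=4: [33, 28, 24, 31, 34, 32, 33, 33, 35, 28, 29, 25, 26, 40, 39, 25, 34, 35]  (not all equal)
t=5: [36, 31, 28, 33, 36, 34, 36, 35, 38, 31, 32, 28, 29, 42, 42, 28, 36, 38]  (not all equal)
t=6: [39, 34, 32, 36, 38, 36, 40, 38, 41, 35, 35, 31, 32, 44, 44, 32, 40, 40]  (not all equal)
t=7: [43, 37, 36, 39, 42, 39, 43, 41, 44, 39, 39, 35, 36, 47, 47, 35, 43, 44]  (not all equal)
t=8: [47, 41, 40, 43, 45, 43, 48, 45, 48, 43, 43, 39, 40, 51, 51, 40, 47, 48]  (not all equal)
t=9: [51, 45, 45, 47, 50, 47, 52, 50, 52, 48, 48, 43, 45, 55, 55, 44, 51, 52]  (not all equal)
t=10: [56, 50, 50, 52, 54, 52, 56, 54, 57, 53, 53, 48, 50, 60, 60, 49, 56, 57]  (not all equal)
t=11: [61, 55, 56, 57, 60, 57, 62, 60, 63, 59, 58, 53, 55, 65, 65, 55, 61, 63]  (not all equal)
t=12: [65, 61, 62, 63, 65, 63, 64, 65, 62, 63, 62, 60, 61, 61, 61, 61, 65, 63]  (not all equal)
t=13: [61, 65, 64, 63, 61, 63, 61, 61, 64, 63, 64, 65, 64, 64, 64, 65, 61, 63]  (not all equal)
t=14: [65, 61, 62, 63, 64, 63, 65, 64, 62, 62, 61, 61, 62, 62, 62, 61, 65, 62]  (not all equal)
t=15: [61, 64, 64, 63, 62, 63, 61, 62, 64, 64, 64, 65, 63, 64, 64, 65, 61, 64]  (not all equal)
t=16: [64, 62, 62, 63, 64, 63, 65, 64, 62, 62, 61, 61, 62, 62, 62, 61, 64, 62]  (not all equal)
t=17: [61, 64, 64, 63, 62, 63, 61, 62, 64, 64, 64, 64, 63, 64, 64, 65, 61, 64]  (not all equal)
t=18: [64, 62, 62, 63, 64, 63, 65, 64, 62, 62, 61, 61, 62, 62, 62, 61, 64, 62]  (not all equal)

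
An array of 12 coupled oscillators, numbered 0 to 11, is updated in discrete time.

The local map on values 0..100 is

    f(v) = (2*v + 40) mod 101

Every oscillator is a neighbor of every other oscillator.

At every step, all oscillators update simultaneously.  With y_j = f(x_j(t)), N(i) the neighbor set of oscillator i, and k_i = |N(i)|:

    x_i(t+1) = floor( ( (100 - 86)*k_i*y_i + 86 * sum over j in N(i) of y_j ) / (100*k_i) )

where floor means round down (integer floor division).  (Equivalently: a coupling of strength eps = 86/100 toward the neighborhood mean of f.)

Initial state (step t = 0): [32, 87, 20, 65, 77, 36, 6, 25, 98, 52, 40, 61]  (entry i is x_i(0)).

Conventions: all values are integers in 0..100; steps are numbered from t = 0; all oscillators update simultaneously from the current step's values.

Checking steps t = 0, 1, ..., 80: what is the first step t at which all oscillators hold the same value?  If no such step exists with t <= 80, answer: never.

Simulating step by step:
t=0: [32, 87, 20, 65, 77, 36, 6, 25, 98, 52, 40, 61]  (not all equal)
t=1: [44, 45, 49, 48, 50, 45, 47, 49, 46, 46, 45, 48]  (not all equal)
t=2: [32, 32, 32, 32, 33, 32, 32, 32, 32, 32, 32, 32]  (not all equal)
t=3: [3, 3, 3, 3, 3, 3, 3, 3, 3, 3, 3, 3]  (all equal)

Answer: 3
Key observation: Synchronization is absorbing here: once all oscillators are equal they stay equal, and step 3 is the first all-equal step.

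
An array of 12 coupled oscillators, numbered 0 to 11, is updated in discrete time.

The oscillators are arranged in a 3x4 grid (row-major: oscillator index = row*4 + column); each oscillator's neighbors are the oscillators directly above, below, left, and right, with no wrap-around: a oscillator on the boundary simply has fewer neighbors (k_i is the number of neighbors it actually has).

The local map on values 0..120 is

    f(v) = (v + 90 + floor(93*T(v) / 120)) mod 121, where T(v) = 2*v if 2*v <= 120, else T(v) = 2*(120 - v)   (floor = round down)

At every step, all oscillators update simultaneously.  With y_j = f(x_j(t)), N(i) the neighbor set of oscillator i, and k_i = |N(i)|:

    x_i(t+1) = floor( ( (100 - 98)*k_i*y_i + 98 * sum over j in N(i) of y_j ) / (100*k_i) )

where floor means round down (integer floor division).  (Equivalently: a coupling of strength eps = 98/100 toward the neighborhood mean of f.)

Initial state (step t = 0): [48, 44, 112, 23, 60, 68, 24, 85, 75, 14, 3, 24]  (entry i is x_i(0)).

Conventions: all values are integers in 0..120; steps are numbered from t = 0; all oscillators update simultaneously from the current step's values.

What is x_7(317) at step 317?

Simulating step by step:
t=0: [48, 44, 112, 23, 60, 68, 24, 85, 75, 14, 3, 24]
t=1: [42, 99, 46, 99, 104, 30, 102, 30, 4, 106, 22, 101]
t=2: [98, 69, 99, 66, 74, 96, 51, 97, 96, 57, 96, 36]
t=3: [115, 101, 111, 100, 101, 110, 101, 92, 113, 102, 91, 100]
t=4: [98, 92, 99, 98, 92, 98, 98, 99, 98, 96, 99, 103]
t=5: [103, 100, 101, 100, 101, 102, 100, 100, 102, 100, 100, 99]
t=6: [99, 98, 99, 99, 98, 99, 99, 100, 99, 98, 100, 100]
t=7: [100, 100, 100, 100, 100, 100, 100, 100, 100, 100, 100, 100]
t=8: [100, 100, 100, 100, 100, 100, 100, 100, 100, 100, 100, 100]

Answer: x_7(317) = 100
Key observation: The state at step 7, [100, 100, 100, 100, 100, 100, 100, 100, 100, 100, 100, 100], reappears at step 8: the system is in a cycle of period 1 from step 7 on.  Therefore the state at step 317 equals the state at step 7 + ((317 - 7) mod 1) = 7, which is [100, 100, 100, 100, 100, 100, 100, 100, 100, 100, 100, 100].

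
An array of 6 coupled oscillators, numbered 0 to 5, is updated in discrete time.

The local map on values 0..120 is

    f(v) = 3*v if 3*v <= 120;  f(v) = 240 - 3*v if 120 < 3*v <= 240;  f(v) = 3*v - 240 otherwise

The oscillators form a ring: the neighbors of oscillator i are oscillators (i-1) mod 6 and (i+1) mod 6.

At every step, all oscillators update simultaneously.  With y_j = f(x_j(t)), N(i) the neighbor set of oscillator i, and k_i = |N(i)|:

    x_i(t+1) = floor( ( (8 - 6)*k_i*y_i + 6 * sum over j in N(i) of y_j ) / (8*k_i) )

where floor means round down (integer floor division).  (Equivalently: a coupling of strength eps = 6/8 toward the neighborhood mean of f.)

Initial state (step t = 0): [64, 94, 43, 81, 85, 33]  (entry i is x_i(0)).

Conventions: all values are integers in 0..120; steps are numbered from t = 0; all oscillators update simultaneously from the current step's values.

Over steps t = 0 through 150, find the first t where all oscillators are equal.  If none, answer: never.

Simulating step by step:
t=0: [64, 94, 43, 81, 85, 33]  (not all equal)
t=1: [64, 70, 44, 48, 42, 48]  (not all equal)
t=2: [59, 66, 74, 107, 100, 84]  (not all equal)
t=3: [36, 40, 50, 49, 49, 49]  (not all equal)
t=4: [106, 104, 102, 91, 93, 98]  (not all equal)
t=5: [66, 72, 55, 47, 42, 57]  (not all equal)
t=6: [45, 49, 64, 95, 91, 75]  (not all equal)
t=7: [66, 80, 63, 41, 30, 55]  (not all equal)
t=8: [38, 34, 56, 82, 94, 68]  (not all equal)
t=9: [80, 95, 58, 44, 26, 67]  (not all equal)
t=10: [31, 36, 73, 81, 74, 39]  (not all equal)
t=11: [107, 69, 46, 15, 49, 70]  (not all equal)
t=12: [43, 76, 54, 84, 51, 72]  (not all equal)
t=13: [41, 73, 28, 64, 35, 80]  (not all equal)
t=14: [37, 80, 46, 82, 44, 83]  (not all equal)
t=15: [31, 79, 27, 80, 32, 84]  (not all equal)
t=16: [28, 66, 21, 66, 28, 73]  (not all equal)
t=17: [44, 65, 47, 65, 44, 68]  (not all equal)
t=18: [57, 88, 58, 88, 57, 90]  (not all equal)
t=19: [37, 56, 34, 56, 37, 59]  (not all equal)
t=20: [78, 97, 79, 97, 78, 99]  (not all equal)
t=21: [42, 16, 39, 16, 42, 18]  (not all equal)
t=22: [66, 98, 65, 98, 66, 99]  (not all equal)
t=23: [52, 46, 51, 46, 52, 45]  (not all equal)
t=24: [98, 89, 98, 89, 98, 89]  (not all equal)
t=25: [33, 47, 33, 47, 33, 47]  (not all equal)
t=26: [99, 99, 99, 99, 99, 99]  (all equal)

Answer: 26
Key observation: Synchronization is absorbing here: once all oscillators are equal they stay equal, and step 26 is the first all-equal step.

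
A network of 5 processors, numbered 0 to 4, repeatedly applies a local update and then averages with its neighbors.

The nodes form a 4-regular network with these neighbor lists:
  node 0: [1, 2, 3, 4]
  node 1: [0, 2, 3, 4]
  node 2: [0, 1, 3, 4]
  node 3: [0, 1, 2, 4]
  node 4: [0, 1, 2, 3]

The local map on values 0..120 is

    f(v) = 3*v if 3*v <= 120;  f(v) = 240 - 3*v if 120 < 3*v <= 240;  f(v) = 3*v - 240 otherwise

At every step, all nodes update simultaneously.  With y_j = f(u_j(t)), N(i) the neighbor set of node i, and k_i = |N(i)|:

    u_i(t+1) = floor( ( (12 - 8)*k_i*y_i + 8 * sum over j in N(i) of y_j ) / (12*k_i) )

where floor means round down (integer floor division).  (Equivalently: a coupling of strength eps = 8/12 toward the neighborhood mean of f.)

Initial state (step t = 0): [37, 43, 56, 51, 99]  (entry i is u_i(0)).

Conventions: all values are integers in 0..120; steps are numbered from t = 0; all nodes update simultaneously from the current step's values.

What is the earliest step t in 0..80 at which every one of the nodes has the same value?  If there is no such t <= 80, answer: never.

Simulating step by step:
t=0: [37, 43, 56, 51, 99]  (not all equal)
t=1: [91, 91, 85, 87, 82]  (not all equal)
t=2: [23, 23, 20, 21, 19]  (not all equal)
t=3: [64, 64, 63, 63, 62]  (not all equal)
t=4: [50, 50, 50, 50, 51]  (not all equal)
t=5: [89, 89, 89, 89, 89]  (all equal)

Answer: 5
Key observation: Synchronization is absorbing here: once all nodes are equal they stay equal, and step 5 is the first all-equal step.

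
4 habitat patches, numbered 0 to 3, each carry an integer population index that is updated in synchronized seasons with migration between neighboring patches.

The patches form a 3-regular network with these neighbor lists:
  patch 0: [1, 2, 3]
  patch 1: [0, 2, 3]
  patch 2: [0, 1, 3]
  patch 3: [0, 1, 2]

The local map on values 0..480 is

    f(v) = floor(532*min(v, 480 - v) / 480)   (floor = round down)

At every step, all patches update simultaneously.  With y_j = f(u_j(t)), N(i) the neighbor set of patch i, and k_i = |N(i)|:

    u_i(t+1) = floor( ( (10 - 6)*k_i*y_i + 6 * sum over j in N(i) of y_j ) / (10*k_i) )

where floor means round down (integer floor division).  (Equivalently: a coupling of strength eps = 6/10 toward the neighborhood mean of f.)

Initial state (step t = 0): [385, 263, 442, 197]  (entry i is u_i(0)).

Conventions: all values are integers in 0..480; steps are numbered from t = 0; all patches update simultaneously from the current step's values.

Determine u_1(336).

Answer: u_1(336) = 239
Key observation: The state at step 19, [264, 264, 264, 264], reappears at step 21: the system is in a cycle of period 2 from step 19 on.  Therefore the state at step 336 equals the state at step 19 + ((336 - 19) mod 2) = 20, which is [239, 239, 239, 239].

Derivation:
t=0: [385, 263, 442, 197]
t=1: [142, 169, 129, 164]
t=2: [164, 170, 161, 169]
t=3: [183, 184, 182, 184]
t=4: [202, 202, 202, 202]
t=5: [223, 223, 223, 223]
t=6: [247, 247, 247, 247]
t=7: [258, 258, 258, 258]
t=8: [246, 246, 246, 246]
t=9: [259, 259, 259, 259]
t=10: [244, 244, 244, 244]
t=11: [261, 261, 261, 261]
t=12: [242, 242, 242, 242]
t=13: [263, 263, 263, 263]
t=14: [240, 240, 240, 240]
t=15: [266, 266, 266, 266]
t=16: [237, 237, 237, 237]
t=17: [262, 262, 262, 262]
t=18: [241, 241, 241, 241]
t=19: [264, 264, 264, 264]
t=20: [239, 239, 239, 239]
t=21: [264, 264, 264, 264]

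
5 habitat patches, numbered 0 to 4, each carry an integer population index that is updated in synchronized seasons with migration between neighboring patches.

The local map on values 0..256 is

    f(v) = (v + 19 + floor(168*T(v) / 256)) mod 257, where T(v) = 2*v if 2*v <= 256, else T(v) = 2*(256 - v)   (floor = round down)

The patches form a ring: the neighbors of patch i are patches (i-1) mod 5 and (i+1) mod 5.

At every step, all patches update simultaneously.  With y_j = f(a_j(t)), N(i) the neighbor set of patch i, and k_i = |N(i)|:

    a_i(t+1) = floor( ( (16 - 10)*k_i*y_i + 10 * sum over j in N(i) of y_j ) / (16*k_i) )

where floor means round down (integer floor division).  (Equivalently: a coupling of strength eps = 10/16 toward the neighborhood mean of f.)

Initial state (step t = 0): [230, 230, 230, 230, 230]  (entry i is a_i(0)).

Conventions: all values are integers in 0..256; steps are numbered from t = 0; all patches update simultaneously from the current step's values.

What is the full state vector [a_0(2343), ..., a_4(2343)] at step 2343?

Answer: [141, 141, 141, 141, 141]
Key observation: The state at step 22, [53, 53, 53, 53, 53], reappears at step 24: the system is in a cycle of period 2 from step 22 on.  Therefore the state at step 2343 equals the state at step 22 + ((2343 - 22) mod 2) = 23, which is [141, 141, 141, 141, 141].

Derivation:
t=0: [230, 230, 230, 230, 230]
t=1: [26, 26, 26, 26, 26]
t=2: [79, 79, 79, 79, 79]
t=3: [201, 201, 201, 201, 201]
t=4: [35, 35, 35, 35, 35]
t=5: [99, 99, 99, 99, 99]
t=6: [247, 247, 247, 247, 247]
t=7: [20, 20, 20, 20, 20]
t=8: [65, 65, 65, 65, 65]
t=9: [169, 169, 169, 169, 169]
t=10: [45, 45, 45, 45, 45]
t=11: [123, 123, 123, 123, 123]
t=12: [46, 46, 46, 46, 46]
t=13: [125, 125, 125, 125, 125]
t=14: [51, 51, 51, 51, 51]
t=15: [136, 136, 136, 136, 136]
t=16: [55, 55, 55, 55, 55]
t=17: [146, 146, 146, 146, 146]
t=18: [52, 52, 52, 52, 52]
t=19: [139, 139, 139, 139, 139]
t=20: [54, 54, 54, 54, 54]
t=21: [143, 143, 143, 143, 143]
t=22: [53, 53, 53, 53, 53]
t=23: [141, 141, 141, 141, 141]
t=24: [53, 53, 53, 53, 53]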